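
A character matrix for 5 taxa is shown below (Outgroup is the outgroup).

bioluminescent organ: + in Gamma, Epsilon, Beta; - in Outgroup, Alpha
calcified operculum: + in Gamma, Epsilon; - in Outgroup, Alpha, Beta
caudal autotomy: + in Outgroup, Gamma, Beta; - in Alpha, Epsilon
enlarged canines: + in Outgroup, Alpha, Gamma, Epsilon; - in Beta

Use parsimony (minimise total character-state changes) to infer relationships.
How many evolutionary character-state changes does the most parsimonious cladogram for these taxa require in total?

Character polarity is set by the outgroup: the derived state is whichever differs from the outgroup's state, so for caudal autotomy, enlarged canines the derived state is '-', and for the remaining characters it is '+'.
bioluminescent organ: derived state '+' in Beta, Epsilon, and Gamma only — synapomorphy for {Beta, Epsilon, Gamma}.
calcified operculum: derived state '+' in Epsilon and Gamma only — synapomorphy for {Epsilon, Gamma}.
caudal autotomy groups Alpha and Epsilon, which is incompatible with the clades supported by the remaining characters; treating it as convergent (homoplasy) costs fewer steps than any alternative tree.
enlarged canines (derived state '-') is unique to Beta (autapomorphy; uninformative for grouping).
Most parsimonious ingroup topology: (Alpha,((Gamma,Epsilon),Beta)).
Changes per character on this tree: bioluminescent organ: 1; calcified operculum: 1; caudal autotomy: 2; enlarged canines: 1.
Total = 5.

5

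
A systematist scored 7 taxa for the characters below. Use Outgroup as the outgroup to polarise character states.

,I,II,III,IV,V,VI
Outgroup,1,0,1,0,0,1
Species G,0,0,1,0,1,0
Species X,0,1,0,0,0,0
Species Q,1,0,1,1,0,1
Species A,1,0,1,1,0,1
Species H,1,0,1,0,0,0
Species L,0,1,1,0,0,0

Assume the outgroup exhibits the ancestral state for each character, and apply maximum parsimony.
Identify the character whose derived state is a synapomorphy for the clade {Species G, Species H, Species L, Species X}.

Character polarity is set by the outgroup: the derived state is whichever differs from the outgroup's state, so for I, III, VI the derived state is '0', and for the remaining characters it is '1'.
Only Species G, Species L, and Species X show the derived state '0' for I, supporting them as a clade.
II: derived state '1' in Species L and Species X only — synapomorphy for {Species L, Species X}.
III: derived state '0' in Species X only — an autapomorphy, so it tells us nothing about relationships among taxa.
IV (derived state '1') is shared by Species A and Species Q — a synapomorphy uniting that clade.
V: derived state '1' in Species G only — an autapomorphy, so it tells us nothing about relationships among taxa.
Only Species G, Species H, Species L, and Species X show the derived state '0' for VI, supporting them as a clade.
Most parsimonious ingroup topology: (((Species G,(Species X,Species L)),Species H),(Species Q,Species A)).
The clade {Species G, Species H, Species L, Species X} is supported by VI: its derived state '0' occurs in exactly those taxa and in no other taxon (including the outgroup).

VI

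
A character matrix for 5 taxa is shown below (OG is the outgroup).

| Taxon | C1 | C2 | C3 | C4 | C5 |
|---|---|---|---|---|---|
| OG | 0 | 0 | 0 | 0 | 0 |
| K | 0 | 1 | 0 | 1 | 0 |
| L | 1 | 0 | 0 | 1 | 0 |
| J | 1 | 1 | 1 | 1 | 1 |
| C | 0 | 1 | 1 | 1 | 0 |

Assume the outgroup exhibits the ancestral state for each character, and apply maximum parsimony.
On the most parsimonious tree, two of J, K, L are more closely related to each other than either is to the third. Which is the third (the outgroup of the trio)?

L

The outgroup has state '0' for every character, so '1' is the derived state throughout.
C1 (state '1') occurs in J and L but conflicts with the nesting implied by the other characters — most parsimoniously interpreted as homoplasy.
C2: derived state '1' in C, J, and K only — synapomorphy for {C, J, K}.
C3: derived state '1' in C and J only — synapomorphy for {C, J}.
C4 (derived state '1') is shared by all ingroup taxa — unites the whole ingroup.
C5: derived state '1' in J only — an autapomorphy, so it tells us nothing about relationships among taxa.
Most parsimonious ingroup topology: ((K,(J,C)),L).
J and K share a more recent common ancestor with each other than either does with L, so L is the least closely related of the three.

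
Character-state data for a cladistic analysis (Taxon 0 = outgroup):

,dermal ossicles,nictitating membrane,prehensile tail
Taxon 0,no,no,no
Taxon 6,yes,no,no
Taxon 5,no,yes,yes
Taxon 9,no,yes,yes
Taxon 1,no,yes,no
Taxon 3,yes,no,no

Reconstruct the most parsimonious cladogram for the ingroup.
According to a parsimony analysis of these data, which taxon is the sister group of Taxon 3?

The outgroup has state 'no' for every character, so 'yes' is the derived state throughout.
dermal ossicles: derived state 'yes' in Taxon 3 and Taxon 6 only — synapomorphy for {Taxon 3, Taxon 6}.
nictitating membrane (derived state 'yes') is shared by Taxon 1, Taxon 5, and Taxon 9 — a synapomorphy uniting that clade.
Only Taxon 5 and Taxon 9 show the derived state 'yes' for prehensile tail, supporting them as a clade.
Most parsimonious ingroup topology: ((Taxon 6,Taxon 3),((Taxon 5,Taxon 9),Taxon 1)).
Taxon 3 and Taxon 6 form a cherry on this tree, so they are sister taxa.

Taxon 6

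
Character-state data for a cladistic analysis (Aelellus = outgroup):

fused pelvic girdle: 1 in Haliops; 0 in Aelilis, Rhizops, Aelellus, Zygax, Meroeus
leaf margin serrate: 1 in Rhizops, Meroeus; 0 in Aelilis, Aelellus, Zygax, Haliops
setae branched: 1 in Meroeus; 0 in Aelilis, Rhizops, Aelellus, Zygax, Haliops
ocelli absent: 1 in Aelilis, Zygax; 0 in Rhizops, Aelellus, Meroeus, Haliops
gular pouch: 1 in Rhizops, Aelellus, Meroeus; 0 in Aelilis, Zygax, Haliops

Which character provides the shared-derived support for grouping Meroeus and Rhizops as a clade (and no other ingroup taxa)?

leaf margin serrate

Character polarity is set by the outgroup: the derived state is whichever differs from the outgroup's state, so for gular pouch the derived state is '0', and for the remaining characters it is '1'.
fused pelvic girdle: derived state '1' in Haliops only — an autapomorphy, so it tells us nothing about relationships among taxa.
leaf margin serrate (derived state '1') is shared by Meroeus and Rhizops — a synapomorphy uniting that clade.
setae branched: derived state '1' in Meroeus only — an autapomorphy, so it tells us nothing about relationships among taxa.
ocelli absent: derived state '1' in Aelilis and Zygax only — synapomorphy for {Aelilis, Zygax}.
gular pouch (derived state '0') is shared by Aelilis, Haliops, and Zygax — a synapomorphy uniting that clade.
Most parsimonious ingroup topology: ((Haliops,(Aelilis,Zygax)),(Meroeus,Rhizops)).
The clade {Meroeus, Rhizops} is supported by leaf margin serrate: its derived state '1' occurs in exactly those taxa and in no other taxon (including the outgroup).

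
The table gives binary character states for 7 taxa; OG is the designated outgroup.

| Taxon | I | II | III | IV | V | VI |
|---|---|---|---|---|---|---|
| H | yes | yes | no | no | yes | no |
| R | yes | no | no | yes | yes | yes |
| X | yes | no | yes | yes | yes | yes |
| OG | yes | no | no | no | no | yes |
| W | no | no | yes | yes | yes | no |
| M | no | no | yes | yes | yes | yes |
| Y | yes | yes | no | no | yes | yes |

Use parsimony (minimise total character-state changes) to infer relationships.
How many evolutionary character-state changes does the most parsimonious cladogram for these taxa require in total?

7

Character polarity is set by the outgroup: the derived state is whichever differs from the outgroup's state, so for I, VI the derived state is 'no', and for the remaining characters it is 'yes'.
I (derived state 'no') is shared by M and W — a synapomorphy uniting that clade.
Only H and Y show the derived state 'yes' for II, supporting them as a clade.
III: derived state 'yes' in M, W, and X only — synapomorphy for {M, W, X}.
Only M, R, W, and X show the derived state 'yes' for IV, supporting them as a clade.
V (derived state 'yes') is shared by all ingroup taxa — unites the whole ingroup.
VI (state 'no') occurs in H and W but conflicts with the nesting implied by the other characters — most parsimoniously interpreted as homoplasy.
Most parsimonious ingroup topology: ((R,(X,(M,W))),(Y,H)).
Changes per character on this tree: I: 1; II: 1; III: 1; IV: 1; V: 1; VI: 2.
Total = 7.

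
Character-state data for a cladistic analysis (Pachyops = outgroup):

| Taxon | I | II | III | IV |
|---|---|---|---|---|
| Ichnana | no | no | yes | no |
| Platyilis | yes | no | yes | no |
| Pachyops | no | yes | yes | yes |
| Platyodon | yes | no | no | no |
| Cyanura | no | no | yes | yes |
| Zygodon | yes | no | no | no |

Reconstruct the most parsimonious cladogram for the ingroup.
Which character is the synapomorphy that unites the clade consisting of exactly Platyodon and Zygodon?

Character polarity is set by the outgroup: the derived state is whichever differs from the outgroup's state, so for II, III, IV the derived state is 'no', and for the remaining characters it is 'yes'.
Only Platyilis, Platyodon, and Zygodon show the derived state 'yes' for I, supporting them as a clade.
All ingroup taxa share the derived state 'no' for II; it defines the ingroup but does not resolve relationships within it.
Only Platyodon and Zygodon show the derived state 'no' for III, supporting them as a clade.
IV (derived state 'no') is shared by Ichnana, Platyilis, Platyodon, and Zygodon — a synapomorphy uniting that clade.
Most parsimonious ingroup topology: (Cyanura,(((Zygodon,Platyodon),Platyilis),Ichnana)).
The clade {Platyodon, Zygodon} is supported by III: its derived state 'no' occurs in exactly those taxa and in no other taxon (including the outgroup).

III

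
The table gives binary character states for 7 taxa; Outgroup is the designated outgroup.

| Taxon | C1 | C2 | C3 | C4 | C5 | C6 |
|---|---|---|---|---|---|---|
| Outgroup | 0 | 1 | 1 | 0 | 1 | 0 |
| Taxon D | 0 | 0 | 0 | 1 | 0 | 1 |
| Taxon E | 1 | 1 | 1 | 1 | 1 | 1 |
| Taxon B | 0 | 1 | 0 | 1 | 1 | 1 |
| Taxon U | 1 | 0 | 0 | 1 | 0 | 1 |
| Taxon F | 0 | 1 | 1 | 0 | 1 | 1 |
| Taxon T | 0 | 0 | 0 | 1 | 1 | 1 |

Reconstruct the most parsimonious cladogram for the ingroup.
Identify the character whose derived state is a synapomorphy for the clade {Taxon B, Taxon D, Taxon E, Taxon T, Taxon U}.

C4

Character polarity is set by the outgroup: the derived state is whichever differs from the outgroup's state, so for C2, C3, C5 the derived state is '0', and for the remaining characters it is '1'.
C1 (state '1') occurs in Taxon E and Taxon U but conflicts with the nesting implied by the other characters — most parsimoniously interpreted as homoplasy.
C2: derived state '0' in Taxon D, Taxon T, and Taxon U only — synapomorphy for {Taxon D, Taxon T, Taxon U}.
C3 (derived state '0') is shared by Taxon B, Taxon D, Taxon T, and Taxon U — a synapomorphy uniting that clade.
C4 (derived state '1') is shared by Taxon B, Taxon D, Taxon E, Taxon T, and Taxon U — a synapomorphy uniting that clade.
C5 (derived state '0') is shared by Taxon D and Taxon U — a synapomorphy uniting that clade.
C6 (derived state '1') is shared by all ingroup taxa — unites the whole ingroup.
Most parsimonious ingroup topology: (((((Taxon D,Taxon U),Taxon T),Taxon B),Taxon E),Taxon F).
The clade {Taxon B, Taxon D, Taxon E, Taxon T, Taxon U} is supported by C4: its derived state '1' occurs in exactly those taxa and in no other taxon (including the outgroup).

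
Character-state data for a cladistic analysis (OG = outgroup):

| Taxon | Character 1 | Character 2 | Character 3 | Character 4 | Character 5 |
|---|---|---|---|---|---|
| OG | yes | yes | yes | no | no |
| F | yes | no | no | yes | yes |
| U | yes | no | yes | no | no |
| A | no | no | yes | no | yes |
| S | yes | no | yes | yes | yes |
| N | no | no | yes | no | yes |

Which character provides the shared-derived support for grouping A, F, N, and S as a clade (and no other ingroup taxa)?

Character polarity is set by the outgroup: the derived state is whichever differs from the outgroup's state, so for Character 1, Character 2, Character 3 the derived state is 'no', and for the remaining characters it is 'yes'.
Character 1 (derived state 'no') is shared by A and N — a synapomorphy uniting that clade.
Character 2 (derived state 'no') is shared by all ingroup taxa — unites the whole ingroup.
Character 3 (derived state 'no') is unique to F (autapomorphy; uninformative for grouping).
Character 4 (derived state 'yes') is shared by F and S — a synapomorphy uniting that clade.
Character 5: derived state 'yes' in A, F, N, and S only — synapomorphy for {A, F, N, S}.
Most parsimonious ingroup topology: (((F,S),(A,N)),U).
The clade {A, F, N, S} is supported by Character 5: its derived state 'yes' occurs in exactly those taxa and in no other taxon (including the outgroup).

Character 5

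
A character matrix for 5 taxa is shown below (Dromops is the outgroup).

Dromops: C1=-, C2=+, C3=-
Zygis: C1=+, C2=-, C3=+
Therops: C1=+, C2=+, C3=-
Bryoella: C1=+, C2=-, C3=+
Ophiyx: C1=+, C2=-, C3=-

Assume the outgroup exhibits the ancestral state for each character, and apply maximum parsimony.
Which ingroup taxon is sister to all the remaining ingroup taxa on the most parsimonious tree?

Character polarity is set by the outgroup: the derived state is whichever differs from the outgroup's state, so for C2 the derived state is '-', and for the remaining characters it is '+'.
All ingroup taxa share the derived state '+' for C1; it defines the ingroup but does not resolve relationships within it.
C2 (derived state '-') is shared by Bryoella, Ophiyx, and Zygis — a synapomorphy uniting that clade.
C3 (derived state '+') is shared by Bryoella and Zygis — a synapomorphy uniting that clade.
Most parsimonious ingroup topology: (((Zygis,Bryoella),Ophiyx),Therops).
Therops is sister to the clade containing all other ingroup taxa, so it is the earliest-diverging (most basal) ingroup lineage.

Therops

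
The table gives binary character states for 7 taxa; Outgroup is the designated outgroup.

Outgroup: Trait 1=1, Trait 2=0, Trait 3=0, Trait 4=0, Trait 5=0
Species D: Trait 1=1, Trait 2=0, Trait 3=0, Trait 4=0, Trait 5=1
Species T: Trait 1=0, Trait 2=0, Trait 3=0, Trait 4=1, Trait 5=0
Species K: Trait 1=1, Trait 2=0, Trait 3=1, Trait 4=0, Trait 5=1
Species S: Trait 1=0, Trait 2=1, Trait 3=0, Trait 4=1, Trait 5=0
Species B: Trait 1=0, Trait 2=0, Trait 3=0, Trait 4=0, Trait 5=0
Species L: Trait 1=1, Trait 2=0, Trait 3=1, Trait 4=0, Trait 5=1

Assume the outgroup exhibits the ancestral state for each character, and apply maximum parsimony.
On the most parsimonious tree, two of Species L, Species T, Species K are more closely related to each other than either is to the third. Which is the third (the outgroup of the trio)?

Character polarity is set by the outgroup: the derived state is whichever differs from the outgroup's state, so for Trait 1 the derived state is '0', and for the remaining characters it is '1'.
Only Species B, Species S, and Species T show the derived state '0' for Trait 1, supporting them as a clade.
Trait 2: derived state '1' in Species S only — an autapomorphy, so it tells us nothing about relationships among taxa.
Trait 3 (derived state '1') is shared by Species K and Species L — a synapomorphy uniting that clade.
Only Species S and Species T show the derived state '1' for Trait 4, supporting them as a clade.
Trait 5: derived state '1' in Species D, Species K, and Species L only — synapomorphy for {Species D, Species K, Species L}.
Most parsimonious ingroup topology: ((Species D,(Species K,Species L)),((Species T,Species S),Species B)).
Species L and Species K share a more recent common ancestor with each other than either does with Species T, so Species T is the least closely related of the three.

Species T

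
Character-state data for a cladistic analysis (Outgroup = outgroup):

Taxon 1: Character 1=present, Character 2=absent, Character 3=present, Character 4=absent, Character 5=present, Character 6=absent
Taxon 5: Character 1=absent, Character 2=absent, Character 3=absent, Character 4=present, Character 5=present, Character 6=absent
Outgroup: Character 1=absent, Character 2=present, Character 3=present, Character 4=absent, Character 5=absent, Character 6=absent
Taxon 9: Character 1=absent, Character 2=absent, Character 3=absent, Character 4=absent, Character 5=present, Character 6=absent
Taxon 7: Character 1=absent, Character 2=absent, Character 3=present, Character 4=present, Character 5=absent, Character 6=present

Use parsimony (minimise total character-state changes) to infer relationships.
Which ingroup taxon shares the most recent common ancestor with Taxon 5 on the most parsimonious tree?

Character polarity is set by the outgroup: the derived state is whichever differs from the outgroup's state, so for Character 2, Character 3 the derived state is 'absent', and for the remaining characters it is 'present'.
Character 1 (derived state 'present') is unique to Taxon 1 (autapomorphy; uninformative for grouping).
Character 2 (derived state 'absent') is shared by all ingroup taxa — unites the whole ingroup.
Character 3: derived state 'absent' in Taxon 5 and Taxon 9 only — synapomorphy for {Taxon 5, Taxon 9}.
Character 4 (state 'present') occurs in Taxon 5 and Taxon 7 but conflicts with the nesting implied by the other characters — most parsimoniously interpreted as homoplasy.
Character 5 (derived state 'present') is shared by Taxon 1, Taxon 5, and Taxon 9 — a synapomorphy uniting that clade.
Character 6 (derived state 'present') is unique to Taxon 7 (autapomorphy; uninformative for grouping).
Most parsimonious ingroup topology: (Taxon 7,(Taxon 1,(Taxon 5,Taxon 9))).
Taxon 5 and Taxon 9 form a cherry on this tree, so they are sister taxa.

Taxon 9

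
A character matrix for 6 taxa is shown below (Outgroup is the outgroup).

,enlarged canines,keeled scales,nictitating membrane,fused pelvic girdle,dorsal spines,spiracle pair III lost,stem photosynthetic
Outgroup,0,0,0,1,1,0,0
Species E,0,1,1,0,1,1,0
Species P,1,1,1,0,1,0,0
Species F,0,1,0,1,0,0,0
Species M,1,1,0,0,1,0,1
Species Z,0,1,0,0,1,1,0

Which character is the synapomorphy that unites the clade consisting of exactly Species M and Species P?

Character polarity is set by the outgroup: the derived state is whichever differs from the outgroup's state, so for fused pelvic girdle, dorsal spines the derived state is '0', and for the remaining characters it is '1'.
Only Species M and Species P show the derived state '1' for enlarged canines, supporting them as a clade.
All ingroup taxa share the derived state '1' for keeled scales; it defines the ingroup but does not resolve relationships within it.
nictitating membrane groups Species E and Species P, which is incompatible with the clades supported by the remaining characters; treating it as convergent (homoplasy) costs fewer steps than any alternative tree.
fused pelvic girdle (derived state '0') is shared by Species E, Species M, Species P, and Species Z — a synapomorphy uniting that clade.
dorsal spines: derived state '0' in Species F only — an autapomorphy, so it tells us nothing about relationships among taxa.
Only Species E and Species Z show the derived state '1' for spiracle pair III lost, supporting them as a clade.
stem photosynthetic (derived state '1') is unique to Species M (autapomorphy; uninformative for grouping).
Most parsimonious ingroup topology: (((Species E,Species Z),(Species P,Species M)),Species F).
The clade {Species M, Species P} is supported by enlarged canines: its derived state '1' occurs in exactly those taxa and in no other taxon (including the outgroup).

enlarged canines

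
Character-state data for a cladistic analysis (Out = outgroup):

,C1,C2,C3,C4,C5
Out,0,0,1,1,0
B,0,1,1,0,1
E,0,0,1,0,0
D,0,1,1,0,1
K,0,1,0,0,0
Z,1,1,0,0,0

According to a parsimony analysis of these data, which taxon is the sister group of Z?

Character polarity is set by the outgroup: the derived state is whichever differs from the outgroup's state, so for C3, C4 the derived state is '0', and for the remaining characters it is '1'.
C1 (derived state '1') is unique to Z (autapomorphy; uninformative for grouping).
C2 (derived state '1') is shared by B, D, K, and Z — a synapomorphy uniting that clade.
C3: derived state '0' in K and Z only — synapomorphy for {K, Z}.
All ingroup taxa share the derived state '0' for C4; it defines the ingroup but does not resolve relationships within it.
Only B and D show the derived state '1' for C5, supporting them as a clade.
Most parsimonious ingroup topology: (((B,D),(K,Z)),E).
Z and K form a cherry on this tree, so they are sister taxa.

K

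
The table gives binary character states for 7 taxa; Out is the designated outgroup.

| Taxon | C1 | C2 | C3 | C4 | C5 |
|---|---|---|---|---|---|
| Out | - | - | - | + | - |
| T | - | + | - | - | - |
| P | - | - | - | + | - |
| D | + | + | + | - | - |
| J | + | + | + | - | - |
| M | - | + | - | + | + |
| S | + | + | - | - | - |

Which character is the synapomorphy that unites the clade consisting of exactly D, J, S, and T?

C4

Character polarity is set by the outgroup: the derived state is whichever differs from the outgroup's state, so for C4 the derived state is '-', and for the remaining characters it is '+'.
Only D, J, and S show the derived state '+' for C1, supporting them as a clade.
Only D, J, M, S, and T show the derived state '+' for C2, supporting them as a clade.
C3 (derived state '+') is shared by D and J — a synapomorphy uniting that clade.
C4 (derived state '-') is shared by D, J, S, and T — a synapomorphy uniting that clade.
C5: derived state '+' in M only — an autapomorphy, so it tells us nothing about relationships among taxa.
Most parsimonious ingroup topology: (((T,((D,J),S)),M),P).
The clade {D, J, S, T} is supported by C4: its derived state '-' occurs in exactly those taxa and in no other taxon (including the outgroup).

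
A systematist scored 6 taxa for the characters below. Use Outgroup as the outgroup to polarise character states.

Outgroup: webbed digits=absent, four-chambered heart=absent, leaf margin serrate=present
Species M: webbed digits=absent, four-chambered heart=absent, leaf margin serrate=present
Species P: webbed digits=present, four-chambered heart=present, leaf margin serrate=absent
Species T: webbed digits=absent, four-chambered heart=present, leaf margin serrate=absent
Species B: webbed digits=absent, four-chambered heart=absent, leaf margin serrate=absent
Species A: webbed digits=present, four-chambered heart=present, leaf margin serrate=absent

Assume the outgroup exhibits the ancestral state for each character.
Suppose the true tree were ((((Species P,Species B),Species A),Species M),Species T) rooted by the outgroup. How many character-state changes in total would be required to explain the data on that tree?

7

Map each character onto ((((Species P,Species B),Species A),Species M),Species T) (rooted by Outgroup) and count the minimum state changes it requires (Fitch parsimony):
webbed digits: 2; four-chambered heart: 3; leaf margin serrate: 2.
Total tree length = 7.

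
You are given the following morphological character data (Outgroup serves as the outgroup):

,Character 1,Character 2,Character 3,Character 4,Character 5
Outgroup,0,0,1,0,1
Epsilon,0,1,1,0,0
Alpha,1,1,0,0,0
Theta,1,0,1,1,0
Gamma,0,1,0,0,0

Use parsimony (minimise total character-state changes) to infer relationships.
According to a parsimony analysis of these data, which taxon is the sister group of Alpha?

Character polarity is set by the outgroup: the derived state is whichever differs from the outgroup's state, so for Character 3, Character 5 the derived state is '0', and for the remaining characters it is '1'.
Character 1 groups Alpha and Theta, which is incompatible with the clades supported by the remaining characters; treating it as convergent (homoplasy) costs fewer steps than any alternative tree.
Character 2 (derived state '1') is shared by Alpha, Epsilon, and Gamma — a synapomorphy uniting that clade.
Only Alpha and Gamma show the derived state '0' for Character 3, supporting them as a clade.
Character 4 (derived state '1') is unique to Theta (autapomorphy; uninformative for grouping).
Character 5 (derived state '0') is shared by all ingroup taxa — unites the whole ingroup.
Most parsimonious ingroup topology: ((Epsilon,(Alpha,Gamma)),Theta).
Alpha and Gamma form a cherry on this tree, so they are sister taxa.

Gamma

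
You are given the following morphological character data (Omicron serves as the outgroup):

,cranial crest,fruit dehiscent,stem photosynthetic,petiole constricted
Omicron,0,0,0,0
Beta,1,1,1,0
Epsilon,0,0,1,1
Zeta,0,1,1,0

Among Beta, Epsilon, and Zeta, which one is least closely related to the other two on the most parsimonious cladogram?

The outgroup has state '0' for every character, so '1' is the derived state throughout.
cranial crest: derived state '1' in Beta only — an autapomorphy, so it tells us nothing about relationships among taxa.
Only Beta and Zeta show the derived state '1' for fruit dehiscent, supporting them as a clade.
stem photosynthetic (derived state '1') is shared by all ingroup taxa — unites the whole ingroup.
petiole constricted: derived state '1' in Epsilon only — an autapomorphy, so it tells us nothing about relationships among taxa.
Most parsimonious ingroup topology: ((Beta,Zeta),Epsilon).
Zeta and Beta share a more recent common ancestor with each other than either does with Epsilon, so Epsilon is the least closely related of the three.

Epsilon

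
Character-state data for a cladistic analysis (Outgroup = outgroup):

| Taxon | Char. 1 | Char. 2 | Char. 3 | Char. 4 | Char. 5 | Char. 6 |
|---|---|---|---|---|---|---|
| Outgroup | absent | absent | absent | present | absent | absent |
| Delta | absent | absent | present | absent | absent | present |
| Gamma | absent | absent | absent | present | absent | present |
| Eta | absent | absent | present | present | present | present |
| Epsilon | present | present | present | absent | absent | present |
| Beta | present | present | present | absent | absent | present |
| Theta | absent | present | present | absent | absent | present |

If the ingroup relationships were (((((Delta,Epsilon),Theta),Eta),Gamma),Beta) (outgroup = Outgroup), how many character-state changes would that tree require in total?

Map each character onto (((((Delta,Epsilon),Theta),Eta),Gamma),Beta) (rooted by Outgroup) and count the minimum state changes it requires (Fitch parsimony):
Char. 1: 2; Char. 2: 3; Char. 3: 2; Char. 4: 2; Char. 5: 1; Char. 6: 1.
Total tree length = 11.

11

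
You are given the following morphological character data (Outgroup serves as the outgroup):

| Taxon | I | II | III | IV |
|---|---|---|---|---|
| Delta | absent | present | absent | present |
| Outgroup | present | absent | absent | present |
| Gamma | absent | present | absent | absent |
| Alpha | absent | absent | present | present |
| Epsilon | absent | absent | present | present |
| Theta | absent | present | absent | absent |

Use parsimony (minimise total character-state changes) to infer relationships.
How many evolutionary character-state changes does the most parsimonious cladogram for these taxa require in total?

4

Character polarity is set by the outgroup: the derived state is whichever differs from the outgroup's state, so for I, IV the derived state is 'absent', and for the remaining characters it is 'present'.
All ingroup taxa share the derived state 'absent' for I; it defines the ingroup but does not resolve relationships within it.
Only Delta, Gamma, and Theta show the derived state 'present' for II, supporting them as a clade.
Only Alpha and Epsilon show the derived state 'present' for III, supporting them as a clade.
IV (derived state 'absent') is shared by Gamma and Theta — a synapomorphy uniting that clade.
Most parsimonious ingroup topology: ((Epsilon,Alpha),((Theta,Gamma),Delta)).
Changes per character on this tree: I: 1; II: 1; III: 1; IV: 1.
Total = 4.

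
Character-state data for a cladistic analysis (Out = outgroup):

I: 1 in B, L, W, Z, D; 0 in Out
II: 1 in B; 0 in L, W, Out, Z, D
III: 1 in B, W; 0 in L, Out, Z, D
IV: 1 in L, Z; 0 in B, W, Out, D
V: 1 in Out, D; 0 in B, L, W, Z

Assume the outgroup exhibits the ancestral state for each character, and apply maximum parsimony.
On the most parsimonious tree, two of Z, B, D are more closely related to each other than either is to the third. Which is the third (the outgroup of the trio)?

Character polarity is set by the outgroup: the derived state is whichever differs from the outgroup's state, so for V the derived state is '0', and for the remaining characters it is '1'.
All ingroup taxa share the derived state '1' for I; it defines the ingroup but does not resolve relationships within it.
II (derived state '1') is unique to B (autapomorphy; uninformative for grouping).
III (derived state '1') is shared by B and W — a synapomorphy uniting that clade.
Only L and Z show the derived state '1' for IV, supporting them as a clade.
V: derived state '0' in B, L, W, and Z only — synapomorphy for {B, L, W, Z}.
Most parsimonious ingroup topology: (((B,W),(Z,L)),D).
B and Z share a more recent common ancestor with each other than either does with D, so D is the least closely related of the three.

D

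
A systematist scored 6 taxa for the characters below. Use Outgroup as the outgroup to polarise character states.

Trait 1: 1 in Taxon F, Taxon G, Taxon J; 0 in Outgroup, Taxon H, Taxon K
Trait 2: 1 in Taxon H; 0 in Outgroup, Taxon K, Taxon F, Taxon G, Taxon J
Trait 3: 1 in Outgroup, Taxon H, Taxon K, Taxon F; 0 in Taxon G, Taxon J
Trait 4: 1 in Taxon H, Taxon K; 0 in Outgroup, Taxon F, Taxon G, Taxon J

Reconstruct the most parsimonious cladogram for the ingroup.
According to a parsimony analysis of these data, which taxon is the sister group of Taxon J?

Character polarity is set by the outgroup: the derived state is whichever differs from the outgroup's state, so for Trait 3 the derived state is '0', and for the remaining characters it is '1'.
Trait 1: derived state '1' in Taxon F, Taxon G, and Taxon J only — synapomorphy for {Taxon F, Taxon G, Taxon J}.
Trait 2: derived state '1' in Taxon H only — an autapomorphy, so it tells us nothing about relationships among taxa.
Trait 3 (derived state '0') is shared by Taxon G and Taxon J — a synapomorphy uniting that clade.
Trait 4: derived state '1' in Taxon H and Taxon K only — synapomorphy for {Taxon H, Taxon K}.
Most parsimonious ingroup topology: ((Taxon H,Taxon K),(Taxon F,(Taxon G,Taxon J))).
Taxon J and Taxon G form a cherry on this tree, so they are sister taxa.

Taxon G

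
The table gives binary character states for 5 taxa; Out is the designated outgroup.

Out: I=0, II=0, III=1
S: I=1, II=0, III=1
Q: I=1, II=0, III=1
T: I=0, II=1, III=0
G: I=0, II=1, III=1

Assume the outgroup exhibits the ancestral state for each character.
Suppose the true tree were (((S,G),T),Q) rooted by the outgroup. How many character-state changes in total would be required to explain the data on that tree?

Map each character onto (((S,G),T),Q) (rooted by Out) and count the minimum state changes it requires (Fitch parsimony):
I: 2; II: 2; III: 1.
Total tree length = 5.

5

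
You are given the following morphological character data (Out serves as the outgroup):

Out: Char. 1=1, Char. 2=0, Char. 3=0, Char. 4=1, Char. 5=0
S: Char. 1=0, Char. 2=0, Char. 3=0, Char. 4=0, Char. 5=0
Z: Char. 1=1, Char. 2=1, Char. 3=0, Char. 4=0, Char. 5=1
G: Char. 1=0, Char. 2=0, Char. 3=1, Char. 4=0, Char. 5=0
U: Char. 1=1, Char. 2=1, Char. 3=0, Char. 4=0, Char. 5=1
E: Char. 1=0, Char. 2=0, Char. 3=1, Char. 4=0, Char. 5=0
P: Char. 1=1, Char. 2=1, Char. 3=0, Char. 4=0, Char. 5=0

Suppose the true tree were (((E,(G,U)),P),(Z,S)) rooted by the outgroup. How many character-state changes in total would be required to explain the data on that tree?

11

Map each character onto (((E,(G,U)),P),(Z,S)) (rooted by Out) and count the minimum state changes it requires (Fitch parsimony):
Char. 1: 3; Char. 2: 3; Char. 3: 2; Char. 4: 1; Char. 5: 2.
Total tree length = 11.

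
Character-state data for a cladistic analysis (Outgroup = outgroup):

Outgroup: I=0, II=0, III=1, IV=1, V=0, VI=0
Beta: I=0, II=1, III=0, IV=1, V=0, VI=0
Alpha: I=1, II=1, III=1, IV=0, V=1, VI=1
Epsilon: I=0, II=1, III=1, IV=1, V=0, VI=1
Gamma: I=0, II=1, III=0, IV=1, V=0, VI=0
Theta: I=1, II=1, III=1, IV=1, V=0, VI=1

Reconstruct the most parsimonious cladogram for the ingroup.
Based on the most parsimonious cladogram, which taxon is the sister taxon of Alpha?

Character polarity is set by the outgroup: the derived state is whichever differs from the outgroup's state, so for III, IV the derived state is '0', and for the remaining characters it is '1'.
I (derived state '1') is shared by Alpha and Theta — a synapomorphy uniting that clade.
All ingroup taxa share the derived state '1' for II; it defines the ingroup but does not resolve relationships within it.
Only Beta and Gamma show the derived state '0' for III, supporting them as a clade.
IV: derived state '0' in Alpha only — an autapomorphy, so it tells us nothing about relationships among taxa.
V (derived state '1') is unique to Alpha (autapomorphy; uninformative for grouping).
Only Alpha, Epsilon, and Theta show the derived state '1' for VI, supporting them as a clade.
Most parsimonious ingroup topology: ((Beta,Gamma),((Alpha,Theta),Epsilon)).
Alpha and Theta form a cherry on this tree, so they are sister taxa.

Theta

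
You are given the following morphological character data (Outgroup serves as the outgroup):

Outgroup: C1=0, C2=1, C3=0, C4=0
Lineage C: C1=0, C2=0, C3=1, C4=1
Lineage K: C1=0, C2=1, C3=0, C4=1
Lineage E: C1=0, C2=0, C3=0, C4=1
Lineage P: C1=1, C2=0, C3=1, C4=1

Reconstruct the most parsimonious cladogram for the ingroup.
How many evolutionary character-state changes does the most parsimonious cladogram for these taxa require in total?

4

Character polarity is set by the outgroup: the derived state is whichever differs from the outgroup's state, so for C2 the derived state is '0', and for the remaining characters it is '1'.
C1 (derived state '1') is unique to Lineage P (autapomorphy; uninformative for grouping).
Only Lineage C, Lineage E, and Lineage P show the derived state '0' for C2, supporting them as a clade.
Only Lineage C and Lineage P show the derived state '1' for C3, supporting them as a clade.
C4 (derived state '1') is shared by all ingroup taxa — unites the whole ingroup.
Most parsimonious ingroup topology: (((Lineage C,Lineage P),Lineage E),Lineage K).
Changes per character on this tree: C1: 1; C2: 1; C3: 1; C4: 1.
Total = 4.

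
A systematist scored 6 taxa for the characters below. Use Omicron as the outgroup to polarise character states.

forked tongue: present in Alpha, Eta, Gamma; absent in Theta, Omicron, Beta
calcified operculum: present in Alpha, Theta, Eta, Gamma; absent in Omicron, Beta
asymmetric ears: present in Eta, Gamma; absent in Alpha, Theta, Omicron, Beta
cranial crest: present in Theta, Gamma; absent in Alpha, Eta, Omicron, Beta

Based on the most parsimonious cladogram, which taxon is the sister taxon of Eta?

The outgroup has state 'absent' for every character, so 'present' is the derived state throughout.
forked tongue (derived state 'present') is shared by Alpha, Eta, and Gamma — a synapomorphy uniting that clade.
calcified operculum (derived state 'present') is shared by Alpha, Eta, Gamma, and Theta — a synapomorphy uniting that clade.
asymmetric ears: derived state 'present' in Eta and Gamma only — synapomorphy for {Eta, Gamma}.
cranial crest groups Gamma and Theta, which is incompatible with the clades supported by the remaining characters; treating it as convergent (homoplasy) costs fewer steps than any alternative tree.
Most parsimonious ingroup topology: (Beta,((Alpha,(Eta,Gamma)),Theta)).
Eta and Gamma form a cherry on this tree, so they are sister taxa.

Gamma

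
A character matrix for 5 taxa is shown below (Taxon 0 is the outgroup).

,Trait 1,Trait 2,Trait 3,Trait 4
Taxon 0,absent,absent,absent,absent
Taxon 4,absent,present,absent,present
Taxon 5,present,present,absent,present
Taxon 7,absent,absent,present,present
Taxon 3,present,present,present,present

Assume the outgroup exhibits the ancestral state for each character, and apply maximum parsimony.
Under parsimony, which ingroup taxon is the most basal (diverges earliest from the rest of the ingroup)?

The outgroup has state 'absent' for every character, so 'present' is the derived state throughout.
Trait 1 (derived state 'present') is shared by Taxon 3 and Taxon 5 — a synapomorphy uniting that clade.
Only Taxon 3, Taxon 4, and Taxon 5 show the derived state 'present' for Trait 2, supporting them as a clade.
Trait 3 groups Taxon 3 and Taxon 7, which is incompatible with the clades supported by the remaining characters; treating it as convergent (homoplasy) costs fewer steps than any alternative tree.
Trait 4 (derived state 'present') is shared by all ingroup taxa — unites the whole ingroup.
Most parsimonious ingroup topology: ((Taxon 4,(Taxon 5,Taxon 3)),Taxon 7).
Taxon 7 is sister to the clade containing all other ingroup taxa, so it is the earliest-diverging (most basal) ingroup lineage.

Taxon 7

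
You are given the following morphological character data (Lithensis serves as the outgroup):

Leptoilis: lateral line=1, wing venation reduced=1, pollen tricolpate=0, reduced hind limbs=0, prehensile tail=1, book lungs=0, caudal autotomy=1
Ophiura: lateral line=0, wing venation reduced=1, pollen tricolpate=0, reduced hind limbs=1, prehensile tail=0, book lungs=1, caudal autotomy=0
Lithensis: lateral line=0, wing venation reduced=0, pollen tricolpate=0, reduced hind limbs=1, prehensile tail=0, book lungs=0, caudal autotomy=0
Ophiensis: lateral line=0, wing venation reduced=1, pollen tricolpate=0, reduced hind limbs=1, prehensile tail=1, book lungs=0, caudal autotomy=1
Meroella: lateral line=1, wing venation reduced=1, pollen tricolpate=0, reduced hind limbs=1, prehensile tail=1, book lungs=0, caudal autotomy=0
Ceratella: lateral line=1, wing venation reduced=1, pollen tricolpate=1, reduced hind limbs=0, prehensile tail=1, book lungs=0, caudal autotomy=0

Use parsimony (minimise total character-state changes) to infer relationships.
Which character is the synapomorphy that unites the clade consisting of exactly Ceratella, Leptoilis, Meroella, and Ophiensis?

prehensile tail

Character polarity is set by the outgroup: the derived state is whichever differs from the outgroup's state, so for reduced hind limbs the derived state is '0', and for the remaining characters it is '1'.
Only Ceratella, Leptoilis, and Meroella show the derived state '1' for lateral line, supporting them as a clade.
All ingroup taxa share the derived state '1' for wing venation reduced; it defines the ingroup but does not resolve relationships within it.
pollen tricolpate: derived state '1' in Ceratella only — an autapomorphy, so it tells us nothing about relationships among taxa.
reduced hind limbs: derived state '0' in Ceratella and Leptoilis only — synapomorphy for {Ceratella, Leptoilis}.
prehensile tail: derived state '1' in Ceratella, Leptoilis, Meroella, and Ophiensis only — synapomorphy for {Ceratella, Leptoilis, Meroella, Ophiensis}.
book lungs (derived state '1') is unique to Ophiura (autapomorphy; uninformative for grouping).
caudal autotomy groups Leptoilis and Ophiensis, which is incompatible with the clades supported by the remaining characters; treating it as convergent (homoplasy) costs fewer steps than any alternative tree.
Most parsimonious ingroup topology: (Ophiura,((Meroella,(Leptoilis,Ceratella)),Ophiensis)).
The clade {Ceratella, Leptoilis, Meroella, Ophiensis} is supported by prehensile tail: its derived state '1' occurs in exactly those taxa and in no other taxon (including the outgroup).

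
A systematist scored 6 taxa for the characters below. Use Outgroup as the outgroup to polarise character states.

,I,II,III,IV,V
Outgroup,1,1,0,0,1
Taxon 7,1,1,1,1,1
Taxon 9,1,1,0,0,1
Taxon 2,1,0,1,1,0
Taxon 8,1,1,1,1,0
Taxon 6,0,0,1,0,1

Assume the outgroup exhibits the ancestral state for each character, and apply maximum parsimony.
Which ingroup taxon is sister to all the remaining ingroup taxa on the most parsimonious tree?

Character polarity is set by the outgroup: the derived state is whichever differs from the outgroup's state, so for I, II, V the derived state is '0', and for the remaining characters it is '1'.
I: derived state '0' in Taxon 6 only — an autapomorphy, so it tells us nothing about relationships among taxa.
II (state '0') occurs in Taxon 2 and Taxon 6 but conflicts with the nesting implied by the other characters — most parsimoniously interpreted as homoplasy.
III (derived state '1') is shared by Taxon 2, Taxon 6, Taxon 7, and Taxon 8 — a synapomorphy uniting that clade.
IV (derived state '1') is shared by Taxon 2, Taxon 7, and Taxon 8 — a synapomorphy uniting that clade.
V: derived state '0' in Taxon 2 and Taxon 8 only — synapomorphy for {Taxon 2, Taxon 8}.
Most parsimonious ingroup topology: (((Taxon 7,(Taxon 2,Taxon 8)),Taxon 6),Taxon 9).
Taxon 9 is sister to the clade containing all other ingroup taxa, so it is the earliest-diverging (most basal) ingroup lineage.

Taxon 9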